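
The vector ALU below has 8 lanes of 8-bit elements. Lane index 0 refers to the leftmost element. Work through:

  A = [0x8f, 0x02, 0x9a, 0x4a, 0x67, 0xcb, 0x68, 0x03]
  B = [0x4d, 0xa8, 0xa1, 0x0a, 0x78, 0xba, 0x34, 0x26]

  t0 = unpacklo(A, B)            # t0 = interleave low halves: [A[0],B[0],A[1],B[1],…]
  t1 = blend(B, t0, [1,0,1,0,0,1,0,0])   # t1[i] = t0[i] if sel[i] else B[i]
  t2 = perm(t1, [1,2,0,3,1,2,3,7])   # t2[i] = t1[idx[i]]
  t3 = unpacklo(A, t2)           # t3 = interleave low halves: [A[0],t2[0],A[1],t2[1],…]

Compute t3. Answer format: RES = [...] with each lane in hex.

RES = [ 0x8f  0xa8  0x02  0x02  0x9a  0x8f  0x4a  0x0a ]

  t0: 8f 4d 02 a8 9a a1 4a 0a
  t1: 8f a8 02 0a 78 a1 34 26
  t2: a8 02 8f 0a a8 02 0a 26
  t3: 8f a8 02 02 9a 8f 4a 0a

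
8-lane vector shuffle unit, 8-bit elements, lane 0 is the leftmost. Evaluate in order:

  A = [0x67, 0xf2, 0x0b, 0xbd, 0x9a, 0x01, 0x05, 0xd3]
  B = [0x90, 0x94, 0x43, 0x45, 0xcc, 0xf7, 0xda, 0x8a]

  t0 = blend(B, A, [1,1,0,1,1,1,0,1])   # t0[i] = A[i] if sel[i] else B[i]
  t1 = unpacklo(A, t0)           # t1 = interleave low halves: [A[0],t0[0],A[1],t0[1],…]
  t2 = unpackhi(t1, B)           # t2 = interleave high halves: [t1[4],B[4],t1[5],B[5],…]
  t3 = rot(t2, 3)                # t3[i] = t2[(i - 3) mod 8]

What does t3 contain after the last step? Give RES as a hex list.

RES = [ 0xda  0xbd  0x8a  0x0b  0xcc  0x43  0xf7  0xbd ]

  t0: 67 f2 43 bd 9a 01 da d3
  t1: 67 67 f2 f2 0b 43 bd bd
  t2: 0b cc 43 f7 bd da bd 8a
  t3: da bd 8a 0b cc 43 f7 bd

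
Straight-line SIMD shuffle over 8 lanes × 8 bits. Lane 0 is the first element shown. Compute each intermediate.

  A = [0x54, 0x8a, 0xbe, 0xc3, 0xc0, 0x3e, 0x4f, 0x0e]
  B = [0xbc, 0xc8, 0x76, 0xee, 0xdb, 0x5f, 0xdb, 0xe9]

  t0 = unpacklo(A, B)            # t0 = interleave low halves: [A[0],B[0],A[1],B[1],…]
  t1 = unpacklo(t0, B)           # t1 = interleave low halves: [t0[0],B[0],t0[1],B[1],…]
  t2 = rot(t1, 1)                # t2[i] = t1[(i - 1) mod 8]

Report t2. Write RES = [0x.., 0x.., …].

  t0: 54 bc 8a c8 be 76 c3 ee
  t1: 54 bc bc c8 8a 76 c8 ee
  t2: ee 54 bc bc c8 8a 76 c8

RES = [0xee, 0x54, 0xbc, 0xbc, 0xc8, 0x8a, 0x76, 0xc8]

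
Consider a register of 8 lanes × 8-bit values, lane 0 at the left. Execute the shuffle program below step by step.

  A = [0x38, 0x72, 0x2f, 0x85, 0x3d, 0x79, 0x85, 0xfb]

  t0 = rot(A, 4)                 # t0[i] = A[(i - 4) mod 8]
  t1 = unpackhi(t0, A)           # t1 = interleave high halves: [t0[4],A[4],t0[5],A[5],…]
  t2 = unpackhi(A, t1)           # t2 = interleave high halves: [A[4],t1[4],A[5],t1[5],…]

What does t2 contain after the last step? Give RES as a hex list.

t0 = [0x3d, 0x79, 0x85, 0xfb, 0x38, 0x72, 0x2f, 0x85]
t1 = [0x38, 0x3d, 0x72, 0x79, 0x2f, 0x85, 0x85, 0xfb]
t2 = [0x3d, 0x2f, 0x79, 0x85, 0x85, 0x85, 0xfb, 0xfb]

RES = [0x3d, 0x2f, 0x79, 0x85, 0x85, 0x85, 0xfb, 0xfb]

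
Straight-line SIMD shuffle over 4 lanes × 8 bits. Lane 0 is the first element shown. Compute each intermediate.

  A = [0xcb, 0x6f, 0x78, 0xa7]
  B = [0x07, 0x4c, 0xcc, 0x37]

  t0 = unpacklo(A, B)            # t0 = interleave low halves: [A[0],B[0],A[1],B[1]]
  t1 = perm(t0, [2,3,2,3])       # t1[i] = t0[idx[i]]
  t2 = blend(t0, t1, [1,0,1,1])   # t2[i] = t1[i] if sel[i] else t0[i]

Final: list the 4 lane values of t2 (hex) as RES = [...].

  t0: cb 07 6f 4c
  t1: 6f 4c 6f 4c
  t2: 6f 07 6f 4c

RES = [ 0x6f  0x07  0x6f  0x4c ]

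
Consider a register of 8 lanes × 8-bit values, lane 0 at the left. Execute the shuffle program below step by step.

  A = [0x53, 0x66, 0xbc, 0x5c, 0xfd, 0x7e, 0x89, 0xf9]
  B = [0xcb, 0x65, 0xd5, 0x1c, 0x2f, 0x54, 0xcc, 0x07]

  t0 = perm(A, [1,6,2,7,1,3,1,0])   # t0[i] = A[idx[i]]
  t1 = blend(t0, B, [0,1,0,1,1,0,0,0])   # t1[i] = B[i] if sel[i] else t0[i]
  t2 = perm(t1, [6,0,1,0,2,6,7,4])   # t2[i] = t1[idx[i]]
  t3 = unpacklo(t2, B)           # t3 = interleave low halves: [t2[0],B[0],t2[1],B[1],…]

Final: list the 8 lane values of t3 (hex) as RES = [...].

→ t0 |66|89|bc|f9|66|5c|66|53|
→ t1 |66|65|bc|1c|2f|5c|66|53|
→ t2 |66|66|65|66|bc|66|53|2f|
→ t3 |66|cb|66|65|65|d5|66|1c|

RES = [0x66, 0xcb, 0x66, 0x65, 0x65, 0xd5, 0x66, 0x1c]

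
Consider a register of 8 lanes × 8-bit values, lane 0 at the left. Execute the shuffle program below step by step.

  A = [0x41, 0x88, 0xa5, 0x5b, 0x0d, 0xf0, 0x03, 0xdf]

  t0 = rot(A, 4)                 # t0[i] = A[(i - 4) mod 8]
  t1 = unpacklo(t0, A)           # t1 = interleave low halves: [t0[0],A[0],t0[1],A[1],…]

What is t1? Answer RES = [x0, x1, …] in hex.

RES = [ 0x0d  0x41  0xf0  0x88  0x03  0xa5  0xdf  0x5b ]

→ t0 |0d|f0|03|df|41|88|a5|5b|
→ t1 |0d|41|f0|88|03|a5|df|5b|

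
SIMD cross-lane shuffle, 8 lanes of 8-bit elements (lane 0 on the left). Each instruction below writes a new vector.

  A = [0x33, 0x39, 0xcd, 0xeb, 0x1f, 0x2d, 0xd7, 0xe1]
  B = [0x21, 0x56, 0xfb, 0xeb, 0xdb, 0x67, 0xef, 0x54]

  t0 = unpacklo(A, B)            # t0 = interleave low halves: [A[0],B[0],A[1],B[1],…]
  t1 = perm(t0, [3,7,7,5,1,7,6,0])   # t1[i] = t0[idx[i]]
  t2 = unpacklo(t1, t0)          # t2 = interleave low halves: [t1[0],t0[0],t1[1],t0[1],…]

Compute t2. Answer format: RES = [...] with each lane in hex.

  t0: 33 21 39 56 cd fb eb eb
  t1: 56 eb eb fb 21 eb eb 33
  t2: 56 33 eb 21 eb 39 fb 56

RES = [ 0x56  0x33  0xeb  0x21  0xeb  0x39  0xfb  0x56 ]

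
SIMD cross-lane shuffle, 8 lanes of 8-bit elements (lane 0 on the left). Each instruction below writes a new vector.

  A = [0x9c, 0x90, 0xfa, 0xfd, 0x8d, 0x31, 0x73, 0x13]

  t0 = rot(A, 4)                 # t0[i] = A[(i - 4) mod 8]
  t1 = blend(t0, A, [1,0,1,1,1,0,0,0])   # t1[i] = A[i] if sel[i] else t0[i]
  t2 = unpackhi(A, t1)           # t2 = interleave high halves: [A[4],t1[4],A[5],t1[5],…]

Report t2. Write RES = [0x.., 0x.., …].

RES = [0x8d, 0x8d, 0x31, 0x90, 0x73, 0xfa, 0x13, 0xfd]

  t0: 8d 31 73 13 9c 90 fa fd
  t1: 9c 31 fa fd 8d 90 fa fd
  t2: 8d 8d 31 90 73 fa 13 fd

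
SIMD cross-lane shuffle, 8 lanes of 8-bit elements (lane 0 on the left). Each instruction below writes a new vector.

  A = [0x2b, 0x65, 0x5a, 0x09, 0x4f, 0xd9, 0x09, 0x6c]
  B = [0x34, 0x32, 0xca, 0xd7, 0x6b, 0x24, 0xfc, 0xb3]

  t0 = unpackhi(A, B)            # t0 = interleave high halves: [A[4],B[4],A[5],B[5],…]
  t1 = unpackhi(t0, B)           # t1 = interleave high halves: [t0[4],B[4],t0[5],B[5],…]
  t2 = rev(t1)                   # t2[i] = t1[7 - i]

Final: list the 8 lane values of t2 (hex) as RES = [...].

RES = [0xb3, 0xb3, 0xfc, 0x6c, 0x24, 0xfc, 0x6b, 0x09]

t0 = [0x4f, 0x6b, 0xd9, 0x24, 0x09, 0xfc, 0x6c, 0xb3]
t1 = [0x09, 0x6b, 0xfc, 0x24, 0x6c, 0xfc, 0xb3, 0xb3]
t2 = [0xb3, 0xb3, 0xfc, 0x6c, 0x24, 0xfc, 0x6b, 0x09]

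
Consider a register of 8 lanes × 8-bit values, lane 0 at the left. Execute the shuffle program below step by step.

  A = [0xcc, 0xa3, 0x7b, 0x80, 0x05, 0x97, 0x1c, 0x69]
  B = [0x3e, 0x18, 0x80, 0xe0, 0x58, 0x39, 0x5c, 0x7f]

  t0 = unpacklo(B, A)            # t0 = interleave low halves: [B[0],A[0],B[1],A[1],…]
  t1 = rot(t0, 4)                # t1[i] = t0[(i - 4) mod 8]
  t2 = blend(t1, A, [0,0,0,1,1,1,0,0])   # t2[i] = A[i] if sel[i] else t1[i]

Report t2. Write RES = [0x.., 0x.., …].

RES = [0x80, 0x7b, 0xe0, 0x80, 0x05, 0x97, 0x18, 0xa3]

  t0: 3e cc 18 a3 80 7b e0 80
  t1: 80 7b e0 80 3e cc 18 a3
  t2: 80 7b e0 80 05 97 18 a3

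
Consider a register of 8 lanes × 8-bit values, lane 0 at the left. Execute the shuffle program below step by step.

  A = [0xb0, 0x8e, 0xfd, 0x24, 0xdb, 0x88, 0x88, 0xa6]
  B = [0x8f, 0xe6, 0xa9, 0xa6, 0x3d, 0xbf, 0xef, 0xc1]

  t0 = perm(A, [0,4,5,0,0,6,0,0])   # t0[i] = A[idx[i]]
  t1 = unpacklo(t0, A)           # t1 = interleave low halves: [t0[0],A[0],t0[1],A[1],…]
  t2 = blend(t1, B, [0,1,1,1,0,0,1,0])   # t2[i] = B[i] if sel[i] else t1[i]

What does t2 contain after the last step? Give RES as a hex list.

  t0: b0 db 88 b0 b0 88 b0 b0
  t1: b0 b0 db 8e 88 fd b0 24
  t2: b0 e6 a9 a6 88 fd ef 24

RES = [0xb0, 0xe6, 0xa9, 0xa6, 0x88, 0xfd, 0xef, 0x24]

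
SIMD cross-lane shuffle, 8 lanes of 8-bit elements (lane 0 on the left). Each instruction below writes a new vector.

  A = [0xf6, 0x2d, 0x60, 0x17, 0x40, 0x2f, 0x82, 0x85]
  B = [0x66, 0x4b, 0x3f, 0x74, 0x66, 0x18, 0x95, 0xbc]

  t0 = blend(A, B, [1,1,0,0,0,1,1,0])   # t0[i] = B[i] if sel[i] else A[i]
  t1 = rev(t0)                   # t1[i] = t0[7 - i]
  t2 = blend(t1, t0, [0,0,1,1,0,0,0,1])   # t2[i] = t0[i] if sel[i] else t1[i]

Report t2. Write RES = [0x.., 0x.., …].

t0 = [0x66, 0x4b, 0x60, 0x17, 0x40, 0x18, 0x95, 0x85]
t1 = [0x85, 0x95, 0x18, 0x40, 0x17, 0x60, 0x4b, 0x66]
t2 = [0x85, 0x95, 0x60, 0x17, 0x17, 0x60, 0x4b, 0x85]

RES = [ 0x85  0x95  0x60  0x17  0x17  0x60  0x4b  0x85 ]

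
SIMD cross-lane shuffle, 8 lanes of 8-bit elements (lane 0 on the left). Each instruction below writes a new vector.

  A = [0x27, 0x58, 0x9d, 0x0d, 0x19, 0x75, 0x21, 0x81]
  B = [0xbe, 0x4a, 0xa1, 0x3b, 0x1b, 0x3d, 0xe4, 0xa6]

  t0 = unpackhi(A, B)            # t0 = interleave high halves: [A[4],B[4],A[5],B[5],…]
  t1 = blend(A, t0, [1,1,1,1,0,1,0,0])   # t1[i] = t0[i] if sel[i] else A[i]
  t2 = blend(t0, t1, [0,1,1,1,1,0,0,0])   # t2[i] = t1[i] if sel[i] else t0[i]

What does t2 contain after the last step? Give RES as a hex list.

RES = [0x19, 0x1b, 0x75, 0x3d, 0x19, 0xe4, 0x81, 0xa6]

→ t0 |19|1b|75|3d|21|e4|81|a6|
→ t1 |19|1b|75|3d|19|e4|21|81|
→ t2 |19|1b|75|3d|19|e4|81|a6|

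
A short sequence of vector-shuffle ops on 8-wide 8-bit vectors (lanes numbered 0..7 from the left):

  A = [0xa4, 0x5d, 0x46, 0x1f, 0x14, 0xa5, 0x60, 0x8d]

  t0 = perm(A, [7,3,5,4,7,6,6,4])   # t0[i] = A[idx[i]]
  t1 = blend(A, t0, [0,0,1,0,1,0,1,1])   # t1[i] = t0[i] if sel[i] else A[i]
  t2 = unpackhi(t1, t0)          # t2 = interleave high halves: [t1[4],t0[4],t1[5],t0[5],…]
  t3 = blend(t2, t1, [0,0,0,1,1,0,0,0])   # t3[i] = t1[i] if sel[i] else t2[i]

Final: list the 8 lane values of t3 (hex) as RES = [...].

  t0: 8d 1f a5 14 8d 60 60 14
  t1: a4 5d a5 1f 8d a5 60 14
  t2: 8d 8d a5 60 60 60 14 14
  t3: 8d 8d a5 1f 8d 60 14 14

RES = [ 0x8d  0x8d  0xa5  0x1f  0x8d  0x60  0x14  0x14 ]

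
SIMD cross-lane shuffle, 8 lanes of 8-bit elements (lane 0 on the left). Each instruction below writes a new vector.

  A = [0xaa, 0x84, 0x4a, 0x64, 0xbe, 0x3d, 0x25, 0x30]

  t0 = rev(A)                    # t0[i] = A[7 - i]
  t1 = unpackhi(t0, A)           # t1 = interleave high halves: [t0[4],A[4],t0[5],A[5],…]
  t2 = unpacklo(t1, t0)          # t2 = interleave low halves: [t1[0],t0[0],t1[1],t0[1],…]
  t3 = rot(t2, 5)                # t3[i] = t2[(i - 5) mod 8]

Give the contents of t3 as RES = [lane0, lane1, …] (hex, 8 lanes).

  t0: 30 25 3d be 64 4a 84 aa
  t1: 64 be 4a 3d 84 25 aa 30
  t2: 64 30 be 25 4a 3d 3d be
  t3: 25 4a 3d 3d be 64 30 be

RES = [ 0x25  0x4a  0x3d  0x3d  0xbe  0x64  0x30  0xbe ]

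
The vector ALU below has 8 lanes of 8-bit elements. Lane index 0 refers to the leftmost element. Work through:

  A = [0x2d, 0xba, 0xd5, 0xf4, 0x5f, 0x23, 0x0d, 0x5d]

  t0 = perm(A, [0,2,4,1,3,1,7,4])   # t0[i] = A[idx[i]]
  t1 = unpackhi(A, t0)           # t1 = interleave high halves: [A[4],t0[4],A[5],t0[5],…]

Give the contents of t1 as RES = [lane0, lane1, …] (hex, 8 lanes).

  t0: 2d d5 5f ba f4 ba 5d 5f
  t1: 5f f4 23 ba 0d 5d 5d 5f

RES = [0x5f, 0xf4, 0x23, 0xba, 0x0d, 0x5d, 0x5d, 0x5f]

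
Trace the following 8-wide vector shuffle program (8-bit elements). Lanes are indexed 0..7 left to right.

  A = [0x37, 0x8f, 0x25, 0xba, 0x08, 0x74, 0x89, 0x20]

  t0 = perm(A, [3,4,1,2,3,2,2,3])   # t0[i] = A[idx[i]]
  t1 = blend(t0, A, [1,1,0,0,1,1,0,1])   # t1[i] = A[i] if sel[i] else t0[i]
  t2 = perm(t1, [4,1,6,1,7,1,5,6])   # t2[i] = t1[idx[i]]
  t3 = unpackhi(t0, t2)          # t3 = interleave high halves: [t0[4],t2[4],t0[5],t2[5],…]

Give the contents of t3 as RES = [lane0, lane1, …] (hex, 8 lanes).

RES = [0xba, 0x20, 0x25, 0x8f, 0x25, 0x74, 0xba, 0x25]

t0 = [0xba, 0x08, 0x8f, 0x25, 0xba, 0x25, 0x25, 0xba]
t1 = [0x37, 0x8f, 0x8f, 0x25, 0x08, 0x74, 0x25, 0x20]
t2 = [0x08, 0x8f, 0x25, 0x8f, 0x20, 0x8f, 0x74, 0x25]
t3 = [0xba, 0x20, 0x25, 0x8f, 0x25, 0x74, 0xba, 0x25]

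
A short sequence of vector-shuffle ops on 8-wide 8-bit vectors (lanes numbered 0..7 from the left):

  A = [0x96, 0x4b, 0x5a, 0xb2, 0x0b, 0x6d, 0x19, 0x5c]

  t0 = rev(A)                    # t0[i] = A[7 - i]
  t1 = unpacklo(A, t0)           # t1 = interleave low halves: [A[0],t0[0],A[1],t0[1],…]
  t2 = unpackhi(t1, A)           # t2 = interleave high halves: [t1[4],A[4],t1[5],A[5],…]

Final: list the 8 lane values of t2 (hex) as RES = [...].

  t0: 5c 19 6d 0b b2 5a 4b 96
  t1: 96 5c 4b 19 5a 6d b2 0b
  t2: 5a 0b 6d 6d b2 19 0b 5c

RES = [0x5a, 0x0b, 0x6d, 0x6d, 0xb2, 0x19, 0x0b, 0x5c]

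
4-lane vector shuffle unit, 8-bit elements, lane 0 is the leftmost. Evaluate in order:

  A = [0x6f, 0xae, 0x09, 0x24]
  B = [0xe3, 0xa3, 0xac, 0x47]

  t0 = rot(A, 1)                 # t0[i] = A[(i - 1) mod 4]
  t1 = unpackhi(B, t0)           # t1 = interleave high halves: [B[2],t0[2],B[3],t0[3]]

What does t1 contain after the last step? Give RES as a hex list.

RES = [0xac, 0xae, 0x47, 0x09]

→ t0 |24|6f|ae|09|
→ t1 |ac|ae|47|09|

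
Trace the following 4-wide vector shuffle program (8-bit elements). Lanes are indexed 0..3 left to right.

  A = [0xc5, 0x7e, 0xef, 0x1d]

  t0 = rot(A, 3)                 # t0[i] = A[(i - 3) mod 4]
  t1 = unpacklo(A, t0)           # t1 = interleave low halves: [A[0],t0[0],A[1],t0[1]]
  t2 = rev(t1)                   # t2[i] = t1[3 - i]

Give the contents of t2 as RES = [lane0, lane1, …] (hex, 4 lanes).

  t0: 7e ef 1d c5
  t1: c5 7e 7e ef
  t2: ef 7e 7e c5

RES = [ 0xef  0x7e  0x7e  0xc5 ]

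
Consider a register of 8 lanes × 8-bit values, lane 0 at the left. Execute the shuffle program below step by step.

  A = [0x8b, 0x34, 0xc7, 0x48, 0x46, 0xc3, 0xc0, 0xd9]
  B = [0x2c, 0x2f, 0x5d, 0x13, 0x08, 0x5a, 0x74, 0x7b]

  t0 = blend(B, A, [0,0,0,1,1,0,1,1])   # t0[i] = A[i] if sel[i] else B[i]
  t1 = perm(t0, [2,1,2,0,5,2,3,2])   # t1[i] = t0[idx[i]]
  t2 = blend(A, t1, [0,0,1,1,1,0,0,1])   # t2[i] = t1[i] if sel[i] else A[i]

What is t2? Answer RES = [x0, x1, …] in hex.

RES = [ 0x8b  0x34  0x5d  0x2c  0x5a  0xc3  0xc0  0x5d ]

  t0: 2c 2f 5d 48 46 5a c0 d9
  t1: 5d 2f 5d 2c 5a 5d 48 5d
  t2: 8b 34 5d 2c 5a c3 c0 5d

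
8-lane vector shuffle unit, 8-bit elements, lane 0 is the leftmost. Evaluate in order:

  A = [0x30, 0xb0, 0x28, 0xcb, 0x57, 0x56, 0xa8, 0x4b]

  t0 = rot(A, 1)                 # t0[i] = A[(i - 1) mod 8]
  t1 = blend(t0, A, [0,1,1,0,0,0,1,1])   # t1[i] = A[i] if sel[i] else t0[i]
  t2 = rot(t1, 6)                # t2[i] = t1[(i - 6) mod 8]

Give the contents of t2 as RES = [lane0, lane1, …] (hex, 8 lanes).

RES = [ 0x28  0x28  0xcb  0x57  0xa8  0x4b  0x4b  0xb0 ]

→ t0 |4b|30|b0|28|cb|57|56|a8|
→ t1 |4b|b0|28|28|cb|57|a8|4b|
→ t2 |28|28|cb|57|a8|4b|4b|b0|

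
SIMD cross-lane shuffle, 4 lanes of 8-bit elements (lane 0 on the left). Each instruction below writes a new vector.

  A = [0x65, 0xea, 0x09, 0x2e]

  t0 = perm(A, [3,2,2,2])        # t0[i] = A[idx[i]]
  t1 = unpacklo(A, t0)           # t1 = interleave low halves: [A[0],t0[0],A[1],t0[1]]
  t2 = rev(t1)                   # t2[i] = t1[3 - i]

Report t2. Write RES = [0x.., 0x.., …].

RES = [ 0x09  0xea  0x2e  0x65 ]

  t0: 2e 09 09 09
  t1: 65 2e ea 09
  t2: 09 ea 2e 65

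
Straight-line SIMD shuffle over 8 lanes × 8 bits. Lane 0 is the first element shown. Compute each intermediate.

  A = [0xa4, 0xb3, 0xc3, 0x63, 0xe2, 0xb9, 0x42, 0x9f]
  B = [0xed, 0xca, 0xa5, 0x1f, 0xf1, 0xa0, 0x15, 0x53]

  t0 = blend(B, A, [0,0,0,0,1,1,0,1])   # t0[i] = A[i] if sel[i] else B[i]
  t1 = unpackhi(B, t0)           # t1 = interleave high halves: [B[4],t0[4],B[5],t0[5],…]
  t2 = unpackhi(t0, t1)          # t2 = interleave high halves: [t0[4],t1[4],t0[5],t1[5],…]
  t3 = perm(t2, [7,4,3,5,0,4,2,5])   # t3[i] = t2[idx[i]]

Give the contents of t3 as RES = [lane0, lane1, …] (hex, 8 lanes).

→ t0 |ed|ca|a5|1f|e2|b9|15|9f|
→ t1 |f1|e2|a0|b9|15|15|53|9f|
→ t2 |e2|15|b9|15|15|53|9f|9f|
→ t3 |9f|15|15|53|e2|15|b9|53|

RES = [0x9f, 0x15, 0x15, 0x53, 0xe2, 0x15, 0xb9, 0x53]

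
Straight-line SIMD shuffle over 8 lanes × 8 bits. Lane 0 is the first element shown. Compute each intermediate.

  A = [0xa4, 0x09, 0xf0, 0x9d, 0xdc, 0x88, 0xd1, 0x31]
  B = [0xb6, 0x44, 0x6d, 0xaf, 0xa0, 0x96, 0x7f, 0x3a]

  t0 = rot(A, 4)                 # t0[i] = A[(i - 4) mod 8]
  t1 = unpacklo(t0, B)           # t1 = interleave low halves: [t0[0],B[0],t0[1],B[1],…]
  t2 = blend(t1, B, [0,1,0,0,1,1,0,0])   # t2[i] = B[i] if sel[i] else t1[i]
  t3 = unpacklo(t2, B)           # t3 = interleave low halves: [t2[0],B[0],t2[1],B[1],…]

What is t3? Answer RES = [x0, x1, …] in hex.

  t0: dc 88 d1 31 a4 09 f0 9d
  t1: dc b6 88 44 d1 6d 31 af
  t2: dc 44 88 44 a0 96 31 af
  t3: dc b6 44 44 88 6d 44 af

RES = [0xdc, 0xb6, 0x44, 0x44, 0x88, 0x6d, 0x44, 0xaf]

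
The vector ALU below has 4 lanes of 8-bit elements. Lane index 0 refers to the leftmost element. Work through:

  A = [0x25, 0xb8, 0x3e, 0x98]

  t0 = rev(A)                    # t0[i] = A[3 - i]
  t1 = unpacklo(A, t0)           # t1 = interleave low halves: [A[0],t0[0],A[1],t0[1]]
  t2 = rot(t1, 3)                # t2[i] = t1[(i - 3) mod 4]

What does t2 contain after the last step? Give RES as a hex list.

→ t0 |98|3e|b8|25|
→ t1 |25|98|b8|3e|
→ t2 |98|b8|3e|25|

RES = [ 0x98  0xb8  0x3e  0x25 ]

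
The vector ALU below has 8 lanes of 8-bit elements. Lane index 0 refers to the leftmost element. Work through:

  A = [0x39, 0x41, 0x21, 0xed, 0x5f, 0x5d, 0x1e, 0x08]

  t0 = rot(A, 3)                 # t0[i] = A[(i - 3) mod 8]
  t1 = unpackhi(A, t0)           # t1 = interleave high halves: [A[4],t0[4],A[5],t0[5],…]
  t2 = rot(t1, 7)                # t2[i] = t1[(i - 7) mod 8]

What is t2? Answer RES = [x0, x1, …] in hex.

RES = [ 0x41  0x5d  0x21  0x1e  0xed  0x08  0x5f  0x5f ]

t0 = [0x5d, 0x1e, 0x08, 0x39, 0x41, 0x21, 0xed, 0x5f]
t1 = [0x5f, 0x41, 0x5d, 0x21, 0x1e, 0xed, 0x08, 0x5f]
t2 = [0x41, 0x5d, 0x21, 0x1e, 0xed, 0x08, 0x5f, 0x5f]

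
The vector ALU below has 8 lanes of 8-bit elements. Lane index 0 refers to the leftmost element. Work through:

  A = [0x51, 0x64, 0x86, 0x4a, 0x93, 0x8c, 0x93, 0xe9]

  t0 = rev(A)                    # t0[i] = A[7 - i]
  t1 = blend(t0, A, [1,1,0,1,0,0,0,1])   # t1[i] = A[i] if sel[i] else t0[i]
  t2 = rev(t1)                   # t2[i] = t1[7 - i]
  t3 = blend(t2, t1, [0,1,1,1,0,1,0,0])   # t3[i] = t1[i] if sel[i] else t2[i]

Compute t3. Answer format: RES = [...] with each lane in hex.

RES = [0xe9, 0x64, 0x8c, 0x4a, 0x4a, 0x86, 0x64, 0x51]

  t0: e9 93 8c 93 4a 86 64 51
  t1: 51 64 8c 4a 4a 86 64 e9
  t2: e9 64 86 4a 4a 8c 64 51
  t3: e9 64 8c 4a 4a 86 64 51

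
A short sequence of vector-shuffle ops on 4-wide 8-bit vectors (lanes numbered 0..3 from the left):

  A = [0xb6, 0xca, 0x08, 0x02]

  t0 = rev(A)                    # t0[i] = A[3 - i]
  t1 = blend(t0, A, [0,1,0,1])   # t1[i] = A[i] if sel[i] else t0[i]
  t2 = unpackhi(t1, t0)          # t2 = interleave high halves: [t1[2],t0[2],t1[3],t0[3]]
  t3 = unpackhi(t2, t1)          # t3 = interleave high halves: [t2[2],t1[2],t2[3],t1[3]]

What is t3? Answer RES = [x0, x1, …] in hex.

  t0: 02 08 ca b6
  t1: 02 ca ca 02
  t2: ca ca 02 b6
  t3: 02 ca b6 02

RES = [0x02, 0xca, 0xb6, 0x02]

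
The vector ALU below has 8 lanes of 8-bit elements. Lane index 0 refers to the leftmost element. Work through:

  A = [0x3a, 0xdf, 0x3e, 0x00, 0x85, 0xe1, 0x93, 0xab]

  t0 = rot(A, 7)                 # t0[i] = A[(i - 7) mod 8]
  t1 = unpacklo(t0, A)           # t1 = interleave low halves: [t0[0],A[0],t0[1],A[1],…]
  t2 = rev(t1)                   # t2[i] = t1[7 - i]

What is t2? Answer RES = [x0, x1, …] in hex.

→ t0 |df|3e|00|85|e1|93|ab|3a|
→ t1 |df|3a|3e|df|00|3e|85|00|
→ t2 |00|85|3e|00|df|3e|3a|df|

RES = [0x00, 0x85, 0x3e, 0x00, 0xdf, 0x3e, 0x3a, 0xdf]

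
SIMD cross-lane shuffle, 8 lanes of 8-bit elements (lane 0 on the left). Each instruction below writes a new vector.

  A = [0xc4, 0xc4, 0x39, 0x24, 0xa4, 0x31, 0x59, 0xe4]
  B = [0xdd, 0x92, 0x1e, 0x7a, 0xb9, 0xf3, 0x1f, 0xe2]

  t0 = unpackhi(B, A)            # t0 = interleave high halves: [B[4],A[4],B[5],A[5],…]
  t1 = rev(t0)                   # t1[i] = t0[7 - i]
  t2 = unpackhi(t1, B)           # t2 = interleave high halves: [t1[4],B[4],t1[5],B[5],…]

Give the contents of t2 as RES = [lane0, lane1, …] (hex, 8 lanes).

RES = [0x31, 0xb9, 0xf3, 0xf3, 0xa4, 0x1f, 0xb9, 0xe2]

t0 = [0xb9, 0xa4, 0xf3, 0x31, 0x1f, 0x59, 0xe2, 0xe4]
t1 = [0xe4, 0xe2, 0x59, 0x1f, 0x31, 0xf3, 0xa4, 0xb9]
t2 = [0x31, 0xb9, 0xf3, 0xf3, 0xa4, 0x1f, 0xb9, 0xe2]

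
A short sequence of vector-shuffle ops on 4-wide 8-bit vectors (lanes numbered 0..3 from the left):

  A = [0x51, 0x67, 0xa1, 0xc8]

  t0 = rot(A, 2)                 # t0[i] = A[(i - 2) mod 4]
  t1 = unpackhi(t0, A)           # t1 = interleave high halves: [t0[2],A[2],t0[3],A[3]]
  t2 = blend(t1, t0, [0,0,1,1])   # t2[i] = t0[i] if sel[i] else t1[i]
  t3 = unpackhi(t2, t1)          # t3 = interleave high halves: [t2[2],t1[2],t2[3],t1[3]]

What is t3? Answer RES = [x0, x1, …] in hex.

RES = [ 0x51  0x67  0x67  0xc8 ]

t0 = [0xa1, 0xc8, 0x51, 0x67]
t1 = [0x51, 0xa1, 0x67, 0xc8]
t2 = [0x51, 0xa1, 0x51, 0x67]
t3 = [0x51, 0x67, 0x67, 0xc8]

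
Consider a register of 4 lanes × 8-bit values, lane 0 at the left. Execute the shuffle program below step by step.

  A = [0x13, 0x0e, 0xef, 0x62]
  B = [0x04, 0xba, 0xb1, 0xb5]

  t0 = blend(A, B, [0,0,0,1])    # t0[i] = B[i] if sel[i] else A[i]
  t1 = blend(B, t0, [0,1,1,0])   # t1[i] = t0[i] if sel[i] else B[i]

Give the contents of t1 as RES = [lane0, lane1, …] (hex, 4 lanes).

t0 = [0x13, 0x0e, 0xef, 0xb5]
t1 = [0x04, 0x0e, 0xef, 0xb5]

RES = [ 0x04  0x0e  0xef  0xb5 ]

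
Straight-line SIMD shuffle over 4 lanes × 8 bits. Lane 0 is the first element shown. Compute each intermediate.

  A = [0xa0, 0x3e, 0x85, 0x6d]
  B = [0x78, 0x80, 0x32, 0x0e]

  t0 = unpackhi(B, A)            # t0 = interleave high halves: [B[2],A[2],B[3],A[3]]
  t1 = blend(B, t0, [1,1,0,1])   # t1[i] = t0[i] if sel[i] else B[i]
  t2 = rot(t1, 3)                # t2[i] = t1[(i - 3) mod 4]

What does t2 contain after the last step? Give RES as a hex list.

RES = [0x85, 0x32, 0x6d, 0x32]

t0 = [0x32, 0x85, 0x0e, 0x6d]
t1 = [0x32, 0x85, 0x32, 0x6d]
t2 = [0x85, 0x32, 0x6d, 0x32]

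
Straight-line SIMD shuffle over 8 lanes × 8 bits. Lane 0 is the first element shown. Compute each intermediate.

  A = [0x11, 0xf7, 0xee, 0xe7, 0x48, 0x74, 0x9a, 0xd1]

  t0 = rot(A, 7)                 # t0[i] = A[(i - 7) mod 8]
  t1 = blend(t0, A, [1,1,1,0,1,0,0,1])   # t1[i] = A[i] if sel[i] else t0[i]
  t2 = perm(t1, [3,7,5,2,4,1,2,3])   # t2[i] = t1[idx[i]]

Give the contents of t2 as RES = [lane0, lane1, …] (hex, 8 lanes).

t0 = [0xf7, 0xee, 0xe7, 0x48, 0x74, 0x9a, 0xd1, 0x11]
t1 = [0x11, 0xf7, 0xee, 0x48, 0x48, 0x9a, 0xd1, 0xd1]
t2 = [0x48, 0xd1, 0x9a, 0xee, 0x48, 0xf7, 0xee, 0x48]

RES = [ 0x48  0xd1  0x9a  0xee  0x48  0xf7  0xee  0x48 ]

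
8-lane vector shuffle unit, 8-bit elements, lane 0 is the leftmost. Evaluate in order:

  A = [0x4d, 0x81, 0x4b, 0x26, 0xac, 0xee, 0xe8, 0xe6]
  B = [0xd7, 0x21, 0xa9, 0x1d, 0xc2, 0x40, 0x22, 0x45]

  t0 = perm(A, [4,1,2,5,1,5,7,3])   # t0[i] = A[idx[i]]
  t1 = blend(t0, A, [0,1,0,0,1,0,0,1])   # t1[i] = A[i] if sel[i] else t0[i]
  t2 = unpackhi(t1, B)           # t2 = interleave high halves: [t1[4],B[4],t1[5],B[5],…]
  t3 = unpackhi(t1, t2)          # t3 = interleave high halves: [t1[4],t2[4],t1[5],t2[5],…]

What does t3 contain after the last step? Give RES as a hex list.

  t0: ac 81 4b ee 81 ee e6 26
  t1: ac 81 4b ee ac ee e6 e6
  t2: ac c2 ee 40 e6 22 e6 45
  t3: ac e6 ee 22 e6 e6 e6 45

RES = [ 0xac  0xe6  0xee  0x22  0xe6  0xe6  0xe6  0x45 ]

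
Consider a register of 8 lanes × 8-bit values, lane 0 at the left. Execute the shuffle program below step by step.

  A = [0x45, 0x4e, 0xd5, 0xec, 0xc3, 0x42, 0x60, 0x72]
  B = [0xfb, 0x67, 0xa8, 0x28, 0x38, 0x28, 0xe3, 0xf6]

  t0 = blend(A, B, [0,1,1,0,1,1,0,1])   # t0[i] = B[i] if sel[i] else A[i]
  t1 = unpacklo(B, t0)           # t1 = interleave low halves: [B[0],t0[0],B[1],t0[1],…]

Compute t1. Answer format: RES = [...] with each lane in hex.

  t0: 45 67 a8 ec 38 28 60 f6
  t1: fb 45 67 67 a8 a8 28 ec

RES = [ 0xfb  0x45  0x67  0x67  0xa8  0xa8  0x28  0xec ]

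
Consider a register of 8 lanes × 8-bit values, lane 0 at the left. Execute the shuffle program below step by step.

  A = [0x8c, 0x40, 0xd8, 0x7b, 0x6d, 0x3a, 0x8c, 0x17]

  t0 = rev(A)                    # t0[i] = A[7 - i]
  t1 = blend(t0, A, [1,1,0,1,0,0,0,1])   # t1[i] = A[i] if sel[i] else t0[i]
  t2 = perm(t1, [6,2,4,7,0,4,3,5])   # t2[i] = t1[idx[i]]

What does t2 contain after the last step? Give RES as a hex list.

RES = [ 0x40  0x3a  0x7b  0x17  0x8c  0x7b  0x7b  0xd8 ]

t0 = [0x17, 0x8c, 0x3a, 0x6d, 0x7b, 0xd8, 0x40, 0x8c]
t1 = [0x8c, 0x40, 0x3a, 0x7b, 0x7b, 0xd8, 0x40, 0x17]
t2 = [0x40, 0x3a, 0x7b, 0x17, 0x8c, 0x7b, 0x7b, 0xd8]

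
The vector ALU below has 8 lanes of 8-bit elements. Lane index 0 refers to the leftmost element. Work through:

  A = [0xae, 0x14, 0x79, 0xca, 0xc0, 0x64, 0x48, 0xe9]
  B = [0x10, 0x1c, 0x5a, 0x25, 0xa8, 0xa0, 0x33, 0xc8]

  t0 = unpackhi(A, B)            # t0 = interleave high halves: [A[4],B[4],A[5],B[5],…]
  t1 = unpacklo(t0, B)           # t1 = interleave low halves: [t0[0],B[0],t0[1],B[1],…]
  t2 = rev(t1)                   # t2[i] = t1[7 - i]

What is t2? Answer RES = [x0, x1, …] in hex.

t0 = [0xc0, 0xa8, 0x64, 0xa0, 0x48, 0x33, 0xe9, 0xc8]
t1 = [0xc0, 0x10, 0xa8, 0x1c, 0x64, 0x5a, 0xa0, 0x25]
t2 = [0x25, 0xa0, 0x5a, 0x64, 0x1c, 0xa8, 0x10, 0xc0]

RES = [ 0x25  0xa0  0x5a  0x64  0x1c  0xa8  0x10  0xc0 ]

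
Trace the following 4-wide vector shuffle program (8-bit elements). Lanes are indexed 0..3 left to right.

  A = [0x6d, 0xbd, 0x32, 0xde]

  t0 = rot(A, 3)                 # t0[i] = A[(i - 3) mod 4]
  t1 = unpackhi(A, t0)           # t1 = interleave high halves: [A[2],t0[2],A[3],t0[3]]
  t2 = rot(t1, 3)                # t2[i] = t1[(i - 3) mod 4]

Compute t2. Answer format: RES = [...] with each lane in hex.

  t0: bd 32 de 6d
  t1: 32 de de 6d
  t2: de de 6d 32

RES = [0xde, 0xde, 0x6d, 0x32]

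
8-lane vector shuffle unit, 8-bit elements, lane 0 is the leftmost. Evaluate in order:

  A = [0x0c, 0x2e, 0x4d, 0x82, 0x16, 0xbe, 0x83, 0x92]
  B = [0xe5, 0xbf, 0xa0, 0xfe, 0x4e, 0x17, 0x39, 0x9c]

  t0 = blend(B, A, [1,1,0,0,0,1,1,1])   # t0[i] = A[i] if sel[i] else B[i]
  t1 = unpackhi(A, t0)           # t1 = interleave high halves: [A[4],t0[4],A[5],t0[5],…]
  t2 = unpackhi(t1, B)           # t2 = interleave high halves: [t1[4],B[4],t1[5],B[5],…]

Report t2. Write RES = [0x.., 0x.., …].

RES = [0x83, 0x4e, 0x83, 0x17, 0x92, 0x39, 0x92, 0x9c]

  t0: 0c 2e a0 fe 4e be 83 92
  t1: 16 4e be be 83 83 92 92
  t2: 83 4e 83 17 92 39 92 9c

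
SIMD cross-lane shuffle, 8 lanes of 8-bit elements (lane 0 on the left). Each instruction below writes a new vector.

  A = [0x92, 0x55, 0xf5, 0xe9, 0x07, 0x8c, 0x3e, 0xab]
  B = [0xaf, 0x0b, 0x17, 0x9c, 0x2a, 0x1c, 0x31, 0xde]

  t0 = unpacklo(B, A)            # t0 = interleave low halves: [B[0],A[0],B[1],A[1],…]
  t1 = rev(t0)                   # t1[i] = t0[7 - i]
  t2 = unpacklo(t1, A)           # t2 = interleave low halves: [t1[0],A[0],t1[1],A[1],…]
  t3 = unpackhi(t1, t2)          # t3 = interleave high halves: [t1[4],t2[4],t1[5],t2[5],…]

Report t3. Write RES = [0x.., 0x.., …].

  t0: af 92 0b 55 17 f5 9c e9
  t1: e9 9c f5 17 55 0b 92 af
  t2: e9 92 9c 55 f5 f5 17 e9
  t3: 55 f5 0b f5 92 17 af e9

RES = [ 0x55  0xf5  0x0b  0xf5  0x92  0x17  0xaf  0xe9 ]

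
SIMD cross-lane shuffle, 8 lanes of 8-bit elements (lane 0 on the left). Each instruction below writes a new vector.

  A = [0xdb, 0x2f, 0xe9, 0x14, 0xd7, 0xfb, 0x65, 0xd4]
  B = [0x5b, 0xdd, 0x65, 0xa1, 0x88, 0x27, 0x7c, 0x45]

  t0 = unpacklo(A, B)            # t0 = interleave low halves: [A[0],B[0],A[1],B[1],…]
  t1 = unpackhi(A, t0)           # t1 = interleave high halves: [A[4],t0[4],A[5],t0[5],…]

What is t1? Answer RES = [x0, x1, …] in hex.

t0 = [0xdb, 0x5b, 0x2f, 0xdd, 0xe9, 0x65, 0x14, 0xa1]
t1 = [0xd7, 0xe9, 0xfb, 0x65, 0x65, 0x14, 0xd4, 0xa1]

RES = [ 0xd7  0xe9  0xfb  0x65  0x65  0x14  0xd4  0xa1 ]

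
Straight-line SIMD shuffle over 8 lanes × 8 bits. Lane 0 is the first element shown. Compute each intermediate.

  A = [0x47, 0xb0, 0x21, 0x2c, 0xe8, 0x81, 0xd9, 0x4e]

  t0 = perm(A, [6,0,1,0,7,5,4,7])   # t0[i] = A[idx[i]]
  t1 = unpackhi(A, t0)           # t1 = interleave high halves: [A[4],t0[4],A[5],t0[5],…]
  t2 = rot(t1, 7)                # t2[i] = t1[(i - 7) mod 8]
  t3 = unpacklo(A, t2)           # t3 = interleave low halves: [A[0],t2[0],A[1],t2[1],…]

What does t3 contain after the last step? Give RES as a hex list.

RES = [0x47, 0x4e, 0xb0, 0x81, 0x21, 0x81, 0x2c, 0xd9]

→ t0 |d9|47|b0|47|4e|81|e8|4e|
→ t1 |e8|4e|81|81|d9|e8|4e|4e|
→ t2 |4e|81|81|d9|e8|4e|4e|e8|
→ t3 |47|4e|b0|81|21|81|2c|d9|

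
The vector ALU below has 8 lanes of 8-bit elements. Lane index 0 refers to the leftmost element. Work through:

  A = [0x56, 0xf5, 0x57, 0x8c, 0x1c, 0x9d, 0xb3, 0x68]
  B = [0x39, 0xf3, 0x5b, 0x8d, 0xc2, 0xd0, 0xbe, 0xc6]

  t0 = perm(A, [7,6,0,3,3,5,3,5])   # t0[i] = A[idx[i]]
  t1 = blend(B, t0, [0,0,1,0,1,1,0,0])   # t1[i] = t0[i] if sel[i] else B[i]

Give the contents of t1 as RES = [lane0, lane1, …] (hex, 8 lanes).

  t0: 68 b3 56 8c 8c 9d 8c 9d
  t1: 39 f3 56 8d 8c 9d be c6

RES = [ 0x39  0xf3  0x56  0x8d  0x8c  0x9d  0xbe  0xc6 ]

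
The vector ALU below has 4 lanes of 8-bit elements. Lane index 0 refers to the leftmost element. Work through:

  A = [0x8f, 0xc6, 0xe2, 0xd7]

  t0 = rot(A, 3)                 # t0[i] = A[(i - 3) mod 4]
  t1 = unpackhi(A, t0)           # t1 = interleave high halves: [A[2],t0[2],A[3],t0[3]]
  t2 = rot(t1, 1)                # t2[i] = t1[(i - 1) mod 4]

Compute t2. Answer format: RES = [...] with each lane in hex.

t0 = [0xc6, 0xe2, 0xd7, 0x8f]
t1 = [0xe2, 0xd7, 0xd7, 0x8f]
t2 = [0x8f, 0xe2, 0xd7, 0xd7]

RES = [0x8f, 0xe2, 0xd7, 0xd7]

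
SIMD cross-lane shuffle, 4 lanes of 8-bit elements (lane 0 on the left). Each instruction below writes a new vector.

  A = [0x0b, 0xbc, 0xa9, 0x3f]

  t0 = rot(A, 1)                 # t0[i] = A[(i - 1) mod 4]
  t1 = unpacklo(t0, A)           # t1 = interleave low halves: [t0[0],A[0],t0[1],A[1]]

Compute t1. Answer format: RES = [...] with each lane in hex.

RES = [0x3f, 0x0b, 0x0b, 0xbc]

  t0: 3f 0b bc a9
  t1: 3f 0b 0b bc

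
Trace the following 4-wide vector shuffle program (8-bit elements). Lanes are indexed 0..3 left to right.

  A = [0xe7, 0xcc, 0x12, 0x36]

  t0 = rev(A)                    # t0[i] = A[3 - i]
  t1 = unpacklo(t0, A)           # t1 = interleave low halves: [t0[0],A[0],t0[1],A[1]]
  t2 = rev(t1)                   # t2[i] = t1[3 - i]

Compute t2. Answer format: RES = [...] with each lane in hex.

→ t0 |36|12|cc|e7|
→ t1 |36|e7|12|cc|
→ t2 |cc|12|e7|36|

RES = [ 0xcc  0x12  0xe7  0x36 ]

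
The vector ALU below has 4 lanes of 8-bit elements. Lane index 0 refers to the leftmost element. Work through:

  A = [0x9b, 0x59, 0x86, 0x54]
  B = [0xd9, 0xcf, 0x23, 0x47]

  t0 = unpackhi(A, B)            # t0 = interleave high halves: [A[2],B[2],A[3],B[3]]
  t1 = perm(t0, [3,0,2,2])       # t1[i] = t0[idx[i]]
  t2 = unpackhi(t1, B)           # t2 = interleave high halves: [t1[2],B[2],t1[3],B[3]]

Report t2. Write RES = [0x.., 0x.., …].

t0 = [0x86, 0x23, 0x54, 0x47]
t1 = [0x47, 0x86, 0x54, 0x54]
t2 = [0x54, 0x23, 0x54, 0x47]

RES = [0x54, 0x23, 0x54, 0x47]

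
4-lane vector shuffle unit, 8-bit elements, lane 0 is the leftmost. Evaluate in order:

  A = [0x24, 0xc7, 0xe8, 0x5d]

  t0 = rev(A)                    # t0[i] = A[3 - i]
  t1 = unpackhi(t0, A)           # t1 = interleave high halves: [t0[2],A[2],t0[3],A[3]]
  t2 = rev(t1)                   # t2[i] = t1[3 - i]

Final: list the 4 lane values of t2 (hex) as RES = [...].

RES = [0x5d, 0x24, 0xe8, 0xc7]

→ t0 |5d|e8|c7|24|
→ t1 |c7|e8|24|5d|
→ t2 |5d|24|e8|c7|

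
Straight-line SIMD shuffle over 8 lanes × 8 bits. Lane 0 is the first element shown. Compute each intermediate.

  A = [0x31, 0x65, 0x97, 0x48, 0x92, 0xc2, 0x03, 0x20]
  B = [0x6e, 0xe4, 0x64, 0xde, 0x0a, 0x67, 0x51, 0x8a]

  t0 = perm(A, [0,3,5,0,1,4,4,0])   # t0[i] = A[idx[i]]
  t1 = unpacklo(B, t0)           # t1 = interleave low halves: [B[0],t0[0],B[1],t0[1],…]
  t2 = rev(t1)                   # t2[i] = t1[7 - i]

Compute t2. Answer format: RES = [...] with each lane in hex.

RES = [ 0x31  0xde  0xc2  0x64  0x48  0xe4  0x31  0x6e ]

t0 = [0x31, 0x48, 0xc2, 0x31, 0x65, 0x92, 0x92, 0x31]
t1 = [0x6e, 0x31, 0xe4, 0x48, 0x64, 0xc2, 0xde, 0x31]
t2 = [0x31, 0xde, 0xc2, 0x64, 0x48, 0xe4, 0x31, 0x6e]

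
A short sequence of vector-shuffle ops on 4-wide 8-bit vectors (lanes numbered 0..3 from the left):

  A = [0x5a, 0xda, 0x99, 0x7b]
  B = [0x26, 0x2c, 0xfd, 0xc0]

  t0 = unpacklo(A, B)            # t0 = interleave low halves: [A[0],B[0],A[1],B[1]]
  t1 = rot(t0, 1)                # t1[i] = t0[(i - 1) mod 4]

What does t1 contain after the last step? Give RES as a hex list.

t0 = [0x5a, 0x26, 0xda, 0x2c]
t1 = [0x2c, 0x5a, 0x26, 0xda]

RES = [ 0x2c  0x5a  0x26  0xda ]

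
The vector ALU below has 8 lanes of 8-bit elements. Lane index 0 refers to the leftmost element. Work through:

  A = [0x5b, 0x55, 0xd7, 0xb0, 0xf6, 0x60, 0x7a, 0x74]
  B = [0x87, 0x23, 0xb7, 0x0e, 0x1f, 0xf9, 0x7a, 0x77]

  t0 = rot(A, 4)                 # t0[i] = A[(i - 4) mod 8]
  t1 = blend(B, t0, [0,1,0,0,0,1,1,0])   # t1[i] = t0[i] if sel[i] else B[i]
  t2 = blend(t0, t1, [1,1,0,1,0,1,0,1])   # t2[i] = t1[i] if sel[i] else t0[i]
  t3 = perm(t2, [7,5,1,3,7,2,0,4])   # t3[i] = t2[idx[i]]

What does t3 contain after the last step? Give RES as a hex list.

→ t0 |f6|60|7a|74|5b|55|d7|b0|
→ t1 |87|60|b7|0e|1f|55|d7|77|
→ t2 |87|60|7a|0e|5b|55|d7|77|
→ t3 |77|55|60|0e|77|7a|87|5b|

RES = [0x77, 0x55, 0x60, 0x0e, 0x77, 0x7a, 0x87, 0x5b]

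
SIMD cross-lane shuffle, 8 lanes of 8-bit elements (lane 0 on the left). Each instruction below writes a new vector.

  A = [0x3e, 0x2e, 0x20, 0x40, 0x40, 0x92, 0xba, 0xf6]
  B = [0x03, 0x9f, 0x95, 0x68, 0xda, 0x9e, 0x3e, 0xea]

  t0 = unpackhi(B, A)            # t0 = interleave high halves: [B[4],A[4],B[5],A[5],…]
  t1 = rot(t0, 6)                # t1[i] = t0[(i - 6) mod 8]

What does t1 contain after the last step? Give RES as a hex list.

RES = [ 0x9e  0x92  0x3e  0xba  0xea  0xf6  0xda  0x40 ]

→ t0 |da|40|9e|92|3e|ba|ea|f6|
→ t1 |9e|92|3e|ba|ea|f6|da|40|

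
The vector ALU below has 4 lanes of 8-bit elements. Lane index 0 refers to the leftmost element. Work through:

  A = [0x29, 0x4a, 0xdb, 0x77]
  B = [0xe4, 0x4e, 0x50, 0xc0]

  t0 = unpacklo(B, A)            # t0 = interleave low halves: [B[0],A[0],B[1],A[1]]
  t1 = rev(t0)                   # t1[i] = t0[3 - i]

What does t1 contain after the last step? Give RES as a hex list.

RES = [ 0x4a  0x4e  0x29  0xe4 ]

t0 = [0xe4, 0x29, 0x4e, 0x4a]
t1 = [0x4a, 0x4e, 0x29, 0xe4]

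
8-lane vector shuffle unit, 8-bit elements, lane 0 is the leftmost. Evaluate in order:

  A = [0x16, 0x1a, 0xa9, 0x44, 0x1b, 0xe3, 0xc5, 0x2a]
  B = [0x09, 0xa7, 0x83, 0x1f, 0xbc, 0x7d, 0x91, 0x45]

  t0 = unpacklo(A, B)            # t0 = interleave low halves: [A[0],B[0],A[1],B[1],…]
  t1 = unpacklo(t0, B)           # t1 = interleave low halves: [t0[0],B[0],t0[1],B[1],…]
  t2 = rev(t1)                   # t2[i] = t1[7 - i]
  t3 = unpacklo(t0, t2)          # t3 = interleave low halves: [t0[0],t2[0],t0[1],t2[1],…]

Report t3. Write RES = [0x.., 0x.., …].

→ t0 |16|09|1a|a7|a9|83|44|1f|
→ t1 |16|09|09|a7|1a|83|a7|1f|
→ t2 |1f|a7|83|1a|a7|09|09|16|
→ t3 |16|1f|09|a7|1a|83|a7|1a|

RES = [0x16, 0x1f, 0x09, 0xa7, 0x1a, 0x83, 0xa7, 0x1a]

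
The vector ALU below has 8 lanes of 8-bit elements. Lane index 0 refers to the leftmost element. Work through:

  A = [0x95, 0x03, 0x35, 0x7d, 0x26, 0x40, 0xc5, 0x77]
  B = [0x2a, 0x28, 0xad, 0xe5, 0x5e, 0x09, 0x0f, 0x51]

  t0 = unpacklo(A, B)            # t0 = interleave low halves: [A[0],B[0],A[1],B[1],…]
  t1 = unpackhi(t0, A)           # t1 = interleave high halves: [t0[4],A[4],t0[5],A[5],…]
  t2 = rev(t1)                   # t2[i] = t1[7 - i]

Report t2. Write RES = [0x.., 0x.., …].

RES = [0x77, 0xe5, 0xc5, 0x7d, 0x40, 0xad, 0x26, 0x35]

→ t0 |95|2a|03|28|35|ad|7d|e5|
→ t1 |35|26|ad|40|7d|c5|e5|77|
→ t2 |77|e5|c5|7d|40|ad|26|35|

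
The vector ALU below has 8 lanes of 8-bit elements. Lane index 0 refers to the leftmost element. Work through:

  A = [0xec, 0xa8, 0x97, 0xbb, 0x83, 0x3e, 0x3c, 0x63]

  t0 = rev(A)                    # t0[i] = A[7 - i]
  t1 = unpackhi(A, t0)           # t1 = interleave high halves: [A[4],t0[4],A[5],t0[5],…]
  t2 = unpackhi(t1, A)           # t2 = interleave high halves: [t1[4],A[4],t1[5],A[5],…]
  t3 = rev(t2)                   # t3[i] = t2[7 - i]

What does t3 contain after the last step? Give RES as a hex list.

→ t0 |63|3c|3e|83|bb|97|a8|ec|
→ t1 |83|bb|3e|97|3c|a8|63|ec|
→ t2 |3c|83|a8|3e|63|3c|ec|63|
→ t3 |63|ec|3c|63|3e|a8|83|3c|

RES = [0x63, 0xec, 0x3c, 0x63, 0x3e, 0xa8, 0x83, 0x3c]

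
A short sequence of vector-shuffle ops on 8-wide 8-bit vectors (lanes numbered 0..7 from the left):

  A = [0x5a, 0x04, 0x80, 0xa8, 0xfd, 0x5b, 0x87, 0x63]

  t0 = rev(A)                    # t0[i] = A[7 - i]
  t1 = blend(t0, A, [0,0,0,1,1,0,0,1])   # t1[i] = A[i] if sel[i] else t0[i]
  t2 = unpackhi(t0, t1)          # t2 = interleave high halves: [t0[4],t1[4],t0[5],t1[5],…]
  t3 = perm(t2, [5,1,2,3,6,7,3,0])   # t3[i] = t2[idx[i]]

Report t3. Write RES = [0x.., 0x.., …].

→ t0 |63|87|5b|fd|a8|80|04|5a|
→ t1 |63|87|5b|a8|fd|80|04|63|
→ t2 |a8|fd|80|80|04|04|5a|63|
→ t3 |04|fd|80|80|5a|63|80|a8|

RES = [0x04, 0xfd, 0x80, 0x80, 0x5a, 0x63, 0x80, 0xa8]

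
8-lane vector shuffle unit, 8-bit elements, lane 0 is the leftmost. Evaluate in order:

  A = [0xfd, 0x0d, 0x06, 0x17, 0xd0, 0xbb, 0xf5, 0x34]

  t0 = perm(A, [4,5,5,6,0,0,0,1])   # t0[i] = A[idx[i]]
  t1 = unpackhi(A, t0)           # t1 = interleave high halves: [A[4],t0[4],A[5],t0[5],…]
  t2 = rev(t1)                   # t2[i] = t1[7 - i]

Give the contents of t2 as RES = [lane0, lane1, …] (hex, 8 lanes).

RES = [0x0d, 0x34, 0xfd, 0xf5, 0xfd, 0xbb, 0xfd, 0xd0]

  t0: d0 bb bb f5 fd fd fd 0d
  t1: d0 fd bb fd f5 fd 34 0d
  t2: 0d 34 fd f5 fd bb fd d0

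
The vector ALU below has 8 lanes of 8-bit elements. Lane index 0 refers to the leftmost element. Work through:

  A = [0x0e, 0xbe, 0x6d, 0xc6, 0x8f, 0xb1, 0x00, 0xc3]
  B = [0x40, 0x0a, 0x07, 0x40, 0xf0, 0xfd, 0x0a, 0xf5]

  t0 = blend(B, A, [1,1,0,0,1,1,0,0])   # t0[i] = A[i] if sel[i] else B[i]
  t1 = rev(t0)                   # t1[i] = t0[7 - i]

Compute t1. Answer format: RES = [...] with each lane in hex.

RES = [ 0xf5  0x0a  0xb1  0x8f  0x40  0x07  0xbe  0x0e ]

t0 = [0x0e, 0xbe, 0x07, 0x40, 0x8f, 0xb1, 0x0a, 0xf5]
t1 = [0xf5, 0x0a, 0xb1, 0x8f, 0x40, 0x07, 0xbe, 0x0e]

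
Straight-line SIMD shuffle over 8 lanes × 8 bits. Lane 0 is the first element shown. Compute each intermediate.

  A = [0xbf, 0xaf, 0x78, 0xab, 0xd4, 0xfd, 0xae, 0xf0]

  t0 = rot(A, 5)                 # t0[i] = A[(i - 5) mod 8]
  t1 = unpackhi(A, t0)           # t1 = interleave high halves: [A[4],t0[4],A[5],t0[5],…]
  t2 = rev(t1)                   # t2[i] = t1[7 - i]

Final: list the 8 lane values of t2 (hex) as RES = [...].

t0 = [0xab, 0xd4, 0xfd, 0xae, 0xf0, 0xbf, 0xaf, 0x78]
t1 = [0xd4, 0xf0, 0xfd, 0xbf, 0xae, 0xaf, 0xf0, 0x78]
t2 = [0x78, 0xf0, 0xaf, 0xae, 0xbf, 0xfd, 0xf0, 0xd4]

RES = [ 0x78  0xf0  0xaf  0xae  0xbf  0xfd  0xf0  0xd4 ]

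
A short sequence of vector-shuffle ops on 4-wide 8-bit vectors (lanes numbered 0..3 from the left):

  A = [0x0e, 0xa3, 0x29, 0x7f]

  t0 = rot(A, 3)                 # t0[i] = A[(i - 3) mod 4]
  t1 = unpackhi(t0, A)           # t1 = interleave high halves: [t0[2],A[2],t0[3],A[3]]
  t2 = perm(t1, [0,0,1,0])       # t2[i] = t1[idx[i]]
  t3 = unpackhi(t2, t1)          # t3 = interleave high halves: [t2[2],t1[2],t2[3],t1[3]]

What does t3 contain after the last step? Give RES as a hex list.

RES = [0x29, 0x0e, 0x7f, 0x7f]

→ t0 |a3|29|7f|0e|
→ t1 |7f|29|0e|7f|
→ t2 |7f|7f|29|7f|
→ t3 |29|0e|7f|7f|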